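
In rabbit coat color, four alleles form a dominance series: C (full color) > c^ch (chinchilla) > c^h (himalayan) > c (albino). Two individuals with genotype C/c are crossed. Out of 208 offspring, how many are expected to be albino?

Cross: C/c × C/c
Allele dominance: C > c^ch > c^h > c
Offspring genotypes: 1 C/C, 2 C/c, 1 c/c
Phenotype counts: 3 full color, 1 albino
albino: 1 out of 4 → fraction 1/4
Expected count = 1/4 × 208 = 52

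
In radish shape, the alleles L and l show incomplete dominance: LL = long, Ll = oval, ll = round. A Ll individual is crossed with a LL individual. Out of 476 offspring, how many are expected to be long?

Punnett square for Ll × LL:
Offspring genotypes: 2 LL, 2 Ll
Phenotype counts: 2 long, 2 oval
long: 2 out of 4 → fraction 1/2
Expected count = 1/2 × 476 = 238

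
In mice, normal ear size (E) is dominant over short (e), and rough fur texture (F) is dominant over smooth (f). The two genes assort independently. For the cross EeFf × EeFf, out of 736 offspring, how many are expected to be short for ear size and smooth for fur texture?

Dihybrid cross EeFf × EeFf — consider each gene separately:
ear size: Ee × Ee → 1 EE, 2 Ee, 1 ee → 3 E_ : 1 ee (out of 4)
fur texture: Ff × Ff → 1 FF, 2 Ff, 1 ff → 3 F_ : 1 ff (out of 4)
Looking for: short (ee) and smooth (ff)
P(short) = 1/4, P(smooth) = 1/4
P(both) = 1/4 × 1/4 = 1/16
Expected count = 1/16 × 736 = 46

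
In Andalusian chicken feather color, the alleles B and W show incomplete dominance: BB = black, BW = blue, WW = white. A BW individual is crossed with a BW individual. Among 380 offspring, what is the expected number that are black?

Punnett square for BW × BW:
Offspring genotypes: 1 BB, 2 BW, 1 WW
Phenotype counts: 1 black, 2 blue, 1 white
black: 1 out of 4 → fraction 1/4
Expected count = 1/4 × 380 = 95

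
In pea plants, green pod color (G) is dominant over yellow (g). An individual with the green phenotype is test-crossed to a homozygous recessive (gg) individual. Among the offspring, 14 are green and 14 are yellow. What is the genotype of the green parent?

Test cross: ? × gg
Offspring: 14 green, 14 yellow — approximately 1:1.
A 1:1 ratio in a test cross indicates the unknown parent is heterozygous (Gg).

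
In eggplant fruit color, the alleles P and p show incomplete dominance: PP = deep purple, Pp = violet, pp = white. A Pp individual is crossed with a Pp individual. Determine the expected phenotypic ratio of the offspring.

Punnett square for Pp × Pp:
Offspring genotypes: 1 PP, 2 Pp, 1 pp
Phenotype counts: 1 deep purple, 2 violet, 1 white
Ratio: 1 deep purple : 2 violet : 1 white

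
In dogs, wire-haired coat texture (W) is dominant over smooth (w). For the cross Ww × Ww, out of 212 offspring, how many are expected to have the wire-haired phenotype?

Punnett square for Ww × Ww:
Offspring genotypes: 1 WW, 2 Ww, 1 ww
Total offspring: 4
Count with target: 3
Probability: 3/4
Expected count = 3/4 × 212 = 159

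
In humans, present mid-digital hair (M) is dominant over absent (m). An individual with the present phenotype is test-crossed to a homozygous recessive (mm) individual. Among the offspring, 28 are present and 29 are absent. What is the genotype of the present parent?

Test cross: ? × mm
Offspring: 28 present, 29 absent — approximately 1:1.
A 1:1 ratio in a test cross indicates the unknown parent is heterozygous (Mm).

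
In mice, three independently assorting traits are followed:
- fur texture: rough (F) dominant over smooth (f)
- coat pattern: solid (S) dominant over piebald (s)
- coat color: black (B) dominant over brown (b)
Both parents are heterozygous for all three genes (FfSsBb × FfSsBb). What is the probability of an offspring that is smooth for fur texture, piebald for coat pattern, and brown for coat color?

Trihybrid cross: FfSsBb × FfSsBb
Each trait segregates independently with a 3:1 phenotypic ratio, so each gene contributes 3/4 (dominant) or 1/4 (recessive).
Target: smooth (fur texture), piebald (coat pattern), brown (coat color)
Probability = product of independent per-trait probabilities
= 1/4 × 1/4 × 1/4 = 1/64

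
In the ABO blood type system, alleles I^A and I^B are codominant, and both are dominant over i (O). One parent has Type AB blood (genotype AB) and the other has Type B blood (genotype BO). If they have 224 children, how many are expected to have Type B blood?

Cross: AB × BO
Possible offspring genotypes: 1 AB, 1 AO, 1 BB, 1 BO
Blood type counts: 1 Type AB, 1 Type A, 2 Type B
Probability of Type B: 2/4 = 1/2
Expected count = 1/2 × 224 = 112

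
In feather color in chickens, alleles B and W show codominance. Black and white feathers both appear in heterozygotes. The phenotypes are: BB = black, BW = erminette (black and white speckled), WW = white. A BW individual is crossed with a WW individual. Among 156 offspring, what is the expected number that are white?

Punnett square for BW × WW:
Offspring genotypes: 2 BW, 2 WW
Phenotype counts: 2 erminette (black and white speckled), 2 white
white: 2 out of 4 → fraction 1/2
Expected count = 1/2 × 156 = 78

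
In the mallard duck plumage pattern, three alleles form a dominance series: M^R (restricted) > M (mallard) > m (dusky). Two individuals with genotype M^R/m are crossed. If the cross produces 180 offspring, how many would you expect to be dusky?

Cross: M^R/m × M^R/m
Allele dominance: M^R > M > m
Offspring genotypes: 1 M^R/M^R, 2 M^R/m, 1 m/m
Phenotype counts: 3 restricted, 1 dusky
dusky: 1 out of 4 → fraction 1/4
Expected count = 1/4 × 180 = 45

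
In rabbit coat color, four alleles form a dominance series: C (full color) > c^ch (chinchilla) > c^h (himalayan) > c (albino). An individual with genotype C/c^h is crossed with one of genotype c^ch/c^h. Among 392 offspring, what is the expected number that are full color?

Cross: C/c^h × c^ch/c^h
Allele dominance: C > c^ch > c^h > c
Offspring genotypes: 1 C/c^ch, 1 C/c^h, 1 c^ch/c^h, 1 c^h/c^h
Phenotype counts: 2 full color, 1 chinchilla, 1 himalayan
full color: 2 out of 4 → fraction 1/2
Expected count = 1/2 × 392 = 196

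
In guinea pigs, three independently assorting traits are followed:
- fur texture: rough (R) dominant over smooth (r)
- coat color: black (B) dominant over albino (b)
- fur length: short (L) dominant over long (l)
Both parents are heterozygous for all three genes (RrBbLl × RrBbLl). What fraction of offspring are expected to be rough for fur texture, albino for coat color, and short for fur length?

Trihybrid cross: RrBbLl × RrBbLl
Each trait segregates independently with a 3:1 phenotypic ratio, so each gene contributes 3/4 (dominant) or 1/4 (recessive).
Target: rough (fur texture), albino (coat color), short (fur length)
Probability = product of independent per-trait probabilities
= 3/4 × 1/4 × 3/4 = 9/64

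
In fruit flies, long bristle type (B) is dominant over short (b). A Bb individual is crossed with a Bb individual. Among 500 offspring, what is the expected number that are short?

Punnett square for Bb × Bb:
Offspring genotypes: 1 BB, 2 Bb, 1 bb
long: 3, short: 1
short: 1 out of 4 → fraction 1/4
Expected count = 1/4 × 500 = 125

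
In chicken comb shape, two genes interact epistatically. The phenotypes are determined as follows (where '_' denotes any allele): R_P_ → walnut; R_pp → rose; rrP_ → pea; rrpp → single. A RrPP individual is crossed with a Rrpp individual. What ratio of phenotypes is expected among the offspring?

Cross: RrPP × Rrpp — consider each gene separately:
R gene: Rr × Rr → 1 RR, 2 Rr, 1 rr → 3 R_ : 1 rr (out of 4)
P gene: PP × pp → 4 Pp → 4 P_ (out of 4)
Genotype classes (out of 4 × 4 = 16): R_P_ = 3×4 = 12; rrP_ = 1×4 = 4
Apply the phenotype rules: R_P_ (12) → walnut; rrP_ (4) → pea
Phenotype counts (out of 16): 12 walnut, 4 pea
Ratio: 3 walnut : 1 pea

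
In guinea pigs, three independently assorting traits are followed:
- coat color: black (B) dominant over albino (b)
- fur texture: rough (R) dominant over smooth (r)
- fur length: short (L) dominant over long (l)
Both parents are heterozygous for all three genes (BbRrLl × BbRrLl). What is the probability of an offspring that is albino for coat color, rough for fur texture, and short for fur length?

Trihybrid cross: BbRrLl × BbRrLl
Each trait segregates independently with a 3:1 phenotypic ratio, so each gene contributes 3/4 (dominant) or 1/4 (recessive).
Target: albino (coat color), rough (fur texture), short (fur length)
Probability = product of independent per-trait probabilities
= 1/4 × 3/4 × 3/4 = 9/64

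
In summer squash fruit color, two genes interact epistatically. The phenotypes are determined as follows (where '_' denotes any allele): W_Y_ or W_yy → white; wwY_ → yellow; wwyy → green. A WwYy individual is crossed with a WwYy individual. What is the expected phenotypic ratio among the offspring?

Cross: WwYy × WwYy — consider each gene separately:
W gene: Ww × Ww → 1 WW, 2 Ww, 1 ww → 3 W_ : 1 ww (out of 4)
Y gene: Yy × Yy → 1 YY, 2 Yy, 1 yy → 3 Y_ : 1 yy (out of 4)
Genotype classes (out of 4 × 4 = 16): W_Y_ = 3×3 = 9; W_yy = 3×1 = 3; wwY_ = 1×3 = 3; wwyy = 1×1 = 1
Apply the phenotype rules: W_Y_ (9) + W_yy (3) → white; wwY_ (3) → yellow; wwyy (1) → green
Phenotype counts (out of 16): 12 white, 3 yellow, 1 green
Ratio: 12 white : 3 yellow : 1 green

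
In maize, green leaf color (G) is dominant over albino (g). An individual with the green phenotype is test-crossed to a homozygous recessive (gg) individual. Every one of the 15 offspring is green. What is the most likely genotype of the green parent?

Test cross: ? × gg
All offspring are green.
If the unknown parent were heterozygous (Gg), about half of 15 offspring would be albino; none are. The unknown parent is most likely homozygous dominant (GG).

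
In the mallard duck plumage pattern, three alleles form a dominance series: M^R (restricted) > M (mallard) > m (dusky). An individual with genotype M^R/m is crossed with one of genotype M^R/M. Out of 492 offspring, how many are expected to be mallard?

Cross: M^R/m × M^R/M
Allele dominance: M^R > M > m
Offspring genotypes: 1 M^R/M^R, 1 M^R/M, 1 M^R/m, 1 M/m
Phenotype counts: 3 restricted, 1 mallard
mallard: 1 out of 4 → fraction 1/4
Expected count = 1/4 × 492 = 123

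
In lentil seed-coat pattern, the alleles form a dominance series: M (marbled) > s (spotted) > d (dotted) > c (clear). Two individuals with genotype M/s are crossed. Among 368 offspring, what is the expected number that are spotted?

Cross: M/s × M/s
Allele dominance: M > s > d > c
Offspring genotypes: 1 M/M, 2 M/s, 1 s/s
Phenotype counts: 3 marbled, 1 spotted
spotted: 1 out of 4 → fraction 1/4
Expected count = 1/4 × 368 = 92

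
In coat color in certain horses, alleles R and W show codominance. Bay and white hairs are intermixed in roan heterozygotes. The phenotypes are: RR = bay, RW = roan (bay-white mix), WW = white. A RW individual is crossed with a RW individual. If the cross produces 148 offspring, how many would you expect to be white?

Punnett square for RW × RW:
Offspring genotypes: 1 RR, 2 RW, 1 WW
Phenotype counts: 1 bay, 2 roan (bay-white mix), 1 white
white: 1 out of 4 → fraction 1/4
Expected count = 1/4 × 148 = 37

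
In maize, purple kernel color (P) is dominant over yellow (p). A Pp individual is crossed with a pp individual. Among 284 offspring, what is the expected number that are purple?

Punnett square for Pp × pp:
Offspring genotypes: 2 Pp, 2 pp
purple: 2, yellow: 2
purple: 2 out of 4 → fraction 1/2
Expected count = 1/2 × 284 = 142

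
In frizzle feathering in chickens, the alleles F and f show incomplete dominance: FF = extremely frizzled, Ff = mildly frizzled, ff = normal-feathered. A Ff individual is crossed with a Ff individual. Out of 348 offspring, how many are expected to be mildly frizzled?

Punnett square for Ff × Ff:
Offspring genotypes: 1 FF, 2 Ff, 1 ff
Phenotype counts: 1 extremely frizzled, 2 mildly frizzled, 1 normal-feathered
mildly frizzled: 2 out of 4 → fraction 1/2
Expected count = 1/2 × 348 = 174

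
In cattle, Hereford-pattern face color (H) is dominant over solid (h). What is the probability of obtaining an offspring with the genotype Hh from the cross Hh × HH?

Punnett square for Hh × HH:
Offspring genotypes: 2 HH, 2 Hh
Total offspring: 4
Count with target: 2
Probability: 2/4 = 1/2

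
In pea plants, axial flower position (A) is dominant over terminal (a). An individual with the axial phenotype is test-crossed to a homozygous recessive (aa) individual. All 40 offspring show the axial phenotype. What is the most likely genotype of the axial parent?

Test cross: ? × aa
All offspring are axial.
If the unknown parent were heterozygous (Aa), about half of 40 offspring would be terminal; none are. The unknown parent is most likely homozygous dominant (AA).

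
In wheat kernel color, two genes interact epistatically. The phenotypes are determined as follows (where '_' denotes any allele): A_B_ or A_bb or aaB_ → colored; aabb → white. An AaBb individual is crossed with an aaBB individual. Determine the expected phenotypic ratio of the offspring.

Cross: AaBb × aaBB — consider each gene separately:
A gene: Aa × aa → 2 Aa, 2 aa → 2 A_ : 2 aa (out of 4)
B gene: Bb × BB → 2 BB, 2 Bb → 4 B_ (out of 4)
Genotype classes (out of 4 × 4 = 16): A_B_ = 2×4 = 8; aaB_ = 2×4 = 8
Apply the phenotype rules: A_B_ (8) + aaB_ (8) → colored
Phenotype counts (out of 16): 16 colored
Ratio: all colored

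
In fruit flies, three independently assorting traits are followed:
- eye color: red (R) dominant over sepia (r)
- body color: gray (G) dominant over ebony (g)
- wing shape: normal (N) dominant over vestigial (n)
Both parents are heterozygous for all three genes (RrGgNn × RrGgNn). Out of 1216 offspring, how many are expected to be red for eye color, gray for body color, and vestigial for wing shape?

Trihybrid cross: RrGgNn × RrGgNn
Each trait segregates independently with a 3:1 phenotypic ratio, so each gene contributes 3/4 (dominant) or 1/4 (recessive).
Target: red (eye color), gray (body color), vestigial (wing shape)
Probability = product of independent per-trait probabilities
= 3/4 × 3/4 × 1/4 = 9/64
Expected count = 9/64 × 1216 = 171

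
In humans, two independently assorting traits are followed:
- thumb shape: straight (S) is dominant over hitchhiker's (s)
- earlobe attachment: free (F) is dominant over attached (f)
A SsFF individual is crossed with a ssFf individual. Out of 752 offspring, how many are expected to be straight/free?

Dihybrid cross SsFF × ssFf — consider each gene separately:
thumb shape: Ss × ss → 2 Ss, 2 ss → 2 S_ : 2 ss (out of 4)
earlobe attachment: FF × Ff → 2 FF, 2 Ff → 4 F_ (out of 4)
Combine (counts out of 4 × 4 = 16): straight/free (S_F_) = 2×4 = 8; hitchhiker's/free (ssF_) = 2×4 = 8
Phenotype counts (out of 16): 8 straight/free, 8 hitchhiker's/free
straight/free: 8 out of 16 → fraction 1/2
Expected count = 1/2 × 752 = 376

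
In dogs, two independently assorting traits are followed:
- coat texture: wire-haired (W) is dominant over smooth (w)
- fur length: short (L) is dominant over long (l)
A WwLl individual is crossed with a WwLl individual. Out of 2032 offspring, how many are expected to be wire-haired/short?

Dihybrid cross WwLl × WwLl — consider each gene separately:
coat texture: Ww × Ww → 1 WW, 2 Ww, 1 ww → 3 W_ : 1 ww (out of 4)
fur length: Ll × Ll → 1 LL, 2 Ll, 1 ll → 3 L_ : 1 ll (out of 4)
Combine (counts out of 4 × 4 = 16): wire-haired/short (W_L_) = 3×3 = 9; wire-haired/long (W_ll) = 3×1 = 3; smooth/short (wwL_) = 1×3 = 3; smooth/long (wwll) = 1×1 = 1
Phenotype counts (out of 16): 9 wire-haired/short, 3 wire-haired/long, 3 smooth/short, 1 smooth/long
wire-haired/short: 9 out of 16 → fraction 9/16
Expected count = 9/16 × 2032 = 1143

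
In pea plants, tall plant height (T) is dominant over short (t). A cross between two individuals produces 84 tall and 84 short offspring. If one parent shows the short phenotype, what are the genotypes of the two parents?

Observed offspring: 84 tall, 84 short
The observed ratio simplifies to 1:1. One parent shows short, so its genotype must be tt. A 1:1 offspring split requires the other parent to be heterozygous (Tt).
Parent genotypes: tt × Tt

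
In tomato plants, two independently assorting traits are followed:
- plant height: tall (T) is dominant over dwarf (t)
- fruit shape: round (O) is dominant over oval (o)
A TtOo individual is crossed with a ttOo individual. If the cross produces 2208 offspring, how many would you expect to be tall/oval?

Dihybrid cross TtOo × ttOo — consider each gene separately:
plant height: Tt × tt → 2 Tt, 2 tt → 2 T_ : 2 tt (out of 4)
fruit shape: Oo × Oo → 1 OO, 2 Oo, 1 oo → 3 O_ : 1 oo (out of 4)
Combine (counts out of 4 × 4 = 16): tall/round (T_O_) = 2×3 = 6; tall/oval (T_oo) = 2×1 = 2; dwarf/round (ttO_) = 2×3 = 6; dwarf/oval (ttoo) = 2×1 = 2
Phenotype counts (out of 16): 6 tall/round, 2 tall/oval, 6 dwarf/round, 2 dwarf/oval
tall/oval: 2 out of 16 → fraction 1/8
Expected count = 1/8 × 2208 = 276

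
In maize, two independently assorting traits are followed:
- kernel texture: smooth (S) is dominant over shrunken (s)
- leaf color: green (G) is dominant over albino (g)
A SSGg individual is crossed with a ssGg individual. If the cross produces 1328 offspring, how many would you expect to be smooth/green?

Dihybrid cross SSGg × ssGg — consider each gene separately:
kernel texture: SS × ss → 4 Ss → 4 S_ (out of 4)
leaf color: Gg × Gg → 1 GG, 2 Gg, 1 gg → 3 G_ : 1 gg (out of 4)
Combine (counts out of 4 × 4 = 16): smooth/green (S_G_) = 4×3 = 12; smooth/albino (S_gg) = 4×1 = 4
Phenotype counts (out of 16): 12 smooth/green, 4 smooth/albino
smooth/green: 12 out of 16 → fraction 3/4
Expected count = 3/4 × 1328 = 996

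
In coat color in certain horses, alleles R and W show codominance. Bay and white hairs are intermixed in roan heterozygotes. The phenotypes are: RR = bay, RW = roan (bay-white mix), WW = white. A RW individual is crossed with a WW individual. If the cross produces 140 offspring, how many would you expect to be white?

Punnett square for RW × WW:
Offspring genotypes: 2 RW, 2 WW
Phenotype counts: 2 roan (bay-white mix), 2 white
white: 2 out of 4 → fraction 1/2
Expected count = 1/2 × 140 = 70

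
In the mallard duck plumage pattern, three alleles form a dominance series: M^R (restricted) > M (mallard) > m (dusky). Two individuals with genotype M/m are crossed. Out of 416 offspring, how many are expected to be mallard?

Cross: M/m × M/m
Allele dominance: M^R > M > m
Offspring genotypes: 1 M/M, 2 M/m, 1 m/m
Phenotype counts: 3 mallard, 1 dusky
mallard: 3 out of 4 → fraction 3/4
Expected count = 3/4 × 416 = 312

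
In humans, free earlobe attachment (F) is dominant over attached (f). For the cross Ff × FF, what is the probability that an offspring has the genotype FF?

Punnett square for Ff × FF:
Offspring genotypes: 2 FF, 2 Ff
Total offspring: 4
Count with target: 2
Probability: 2/4 = 1/2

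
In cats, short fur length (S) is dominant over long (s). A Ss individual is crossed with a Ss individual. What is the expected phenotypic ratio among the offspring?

Punnett square for Ss × Ss:
Offspring genotypes: 1 SS, 2 Ss, 1 ss
short: 3, long: 1
Ratio: 3:1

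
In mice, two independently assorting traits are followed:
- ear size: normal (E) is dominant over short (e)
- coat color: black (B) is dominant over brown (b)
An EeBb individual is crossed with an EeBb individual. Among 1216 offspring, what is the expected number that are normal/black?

Dihybrid cross EeBb × EeBb — consider each gene separately:
ear size: Ee × Ee → 1 EE, 2 Ee, 1 ee → 3 E_ : 1 ee (out of 4)
coat color: Bb × Bb → 1 BB, 2 Bb, 1 bb → 3 B_ : 1 bb (out of 4)
Combine (counts out of 4 × 4 = 16): normal/black (E_B_) = 3×3 = 9; normal/brown (E_bb) = 3×1 = 3; short/black (eeB_) = 1×3 = 3; short/brown (eebb) = 1×1 = 1
Phenotype counts (out of 16): 9 normal/black, 3 normal/brown, 3 short/black, 1 short/brown
normal/black: 9 out of 16 → fraction 9/16
Expected count = 9/16 × 1216 = 684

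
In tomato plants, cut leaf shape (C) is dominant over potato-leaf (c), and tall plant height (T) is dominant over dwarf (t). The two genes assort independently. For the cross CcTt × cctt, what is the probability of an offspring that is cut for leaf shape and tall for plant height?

Dihybrid cross CcTt × cctt — consider each gene separately:
leaf shape: Cc × cc → 2 Cc, 2 cc → 2 C_ : 2 cc (out of 4)
plant height: Tt × tt → 2 Tt, 2 tt → 2 T_ : 2 tt (out of 4)
Looking for: cut (C_) and tall (T_)
P(cut) = 2/4, P(tall) = 2/4
P(both) = 2/4 × 2/4 = 4/16 = 1/4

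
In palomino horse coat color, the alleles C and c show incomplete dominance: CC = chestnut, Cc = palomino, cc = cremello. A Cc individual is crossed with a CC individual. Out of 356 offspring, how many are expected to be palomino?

Punnett square for Cc × CC:
Offspring genotypes: 2 CC, 2 Cc
Phenotype counts: 2 chestnut, 2 palomino
palomino: 2 out of 4 → fraction 1/2
Expected count = 1/2 × 356 = 178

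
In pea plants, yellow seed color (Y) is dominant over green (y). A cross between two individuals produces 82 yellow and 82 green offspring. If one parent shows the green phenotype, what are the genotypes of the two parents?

Observed offspring: 82 yellow, 82 green
The observed ratio simplifies to 1:1. One parent shows green, so its genotype must be yy. A 1:1 offspring split requires the other parent to be heterozygous (Yy).
Parent genotypes: yy × Yy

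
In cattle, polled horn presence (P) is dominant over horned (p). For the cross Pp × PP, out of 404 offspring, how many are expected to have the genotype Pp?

Punnett square for Pp × PP:
Offspring genotypes: 2 PP, 2 Pp
Total offspring: 4
Count with target: 2
Probability: 2/4 = 1/2
Expected count = 1/2 × 404 = 202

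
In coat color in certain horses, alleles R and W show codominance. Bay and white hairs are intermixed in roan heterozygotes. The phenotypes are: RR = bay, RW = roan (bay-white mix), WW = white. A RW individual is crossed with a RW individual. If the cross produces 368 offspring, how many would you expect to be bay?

Punnett square for RW × RW:
Offspring genotypes: 1 RR, 2 RW, 1 WW
Phenotype counts: 1 bay, 2 roan (bay-white mix), 1 white
bay: 1 out of 4 → fraction 1/4
Expected count = 1/4 × 368 = 92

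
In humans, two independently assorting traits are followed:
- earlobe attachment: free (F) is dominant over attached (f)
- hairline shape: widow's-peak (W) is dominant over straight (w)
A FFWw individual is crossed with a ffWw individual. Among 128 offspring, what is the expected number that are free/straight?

Dihybrid cross FFWw × ffWw — consider each gene separately:
earlobe attachment: FF × ff → 4 Ff → 4 F_ (out of 4)
hairline shape: Ww × Ww → 1 WW, 2 Ww, 1 ww → 3 W_ : 1 ww (out of 4)
Combine (counts out of 4 × 4 = 16): free/widow's-peak (F_W_) = 4×3 = 12; free/straight (F_ww) = 4×1 = 4
Phenotype counts (out of 16): 12 free/widow's-peak, 4 free/straight
free/straight: 4 out of 16 → fraction 1/4
Expected count = 1/4 × 128 = 32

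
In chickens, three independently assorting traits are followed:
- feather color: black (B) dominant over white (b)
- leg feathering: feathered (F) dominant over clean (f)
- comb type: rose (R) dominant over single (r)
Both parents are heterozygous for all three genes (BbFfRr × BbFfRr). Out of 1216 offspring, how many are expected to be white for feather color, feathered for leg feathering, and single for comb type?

Trihybrid cross: BbFfRr × BbFfRr
Each trait segregates independently with a 3:1 phenotypic ratio, so each gene contributes 3/4 (dominant) or 1/4 (recessive).
Target: white (feather color), feathered (leg feathering), single (comb type)
Probability = product of independent per-trait probabilities
= 1/4 × 3/4 × 1/4 = 3/64
Expected count = 3/64 × 1216 = 57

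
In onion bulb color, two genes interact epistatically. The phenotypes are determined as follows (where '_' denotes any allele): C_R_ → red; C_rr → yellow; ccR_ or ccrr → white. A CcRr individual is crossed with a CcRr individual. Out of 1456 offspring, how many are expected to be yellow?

Cross: CcRr × CcRr — consider each gene separately:
C gene: Cc × Cc → 1 CC, 2 Cc, 1 cc → 3 C_ : 1 cc (out of 4)
R gene: Rr × Rr → 1 RR, 2 Rr, 1 rr → 3 R_ : 1 rr (out of 4)
Genotype classes (out of 4 × 4 = 16): C_R_ = 3×3 = 9; C_rr = 3×1 = 3; ccR_ = 1×3 = 3; ccrr = 1×1 = 1
Apply the phenotype rules: C_R_ (9) → red; C_rr (3) → yellow; ccR_ (3) + ccrr (1) → white
Phenotype counts (out of 16): 9 red, 3 yellow, 4 white
yellow: 3 out of 16 → fraction 3/16
Expected count = 3/16 × 1456 = 273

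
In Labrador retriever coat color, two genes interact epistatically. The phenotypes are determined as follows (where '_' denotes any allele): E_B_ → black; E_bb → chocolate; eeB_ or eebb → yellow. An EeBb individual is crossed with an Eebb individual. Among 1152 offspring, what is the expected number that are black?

Cross: EeBb × Eebb — consider each gene separately:
E gene: Ee × Ee → 1 EE, 2 Ee, 1 ee → 3 E_ : 1 ee (out of 4)
B gene: Bb × bb → 2 Bb, 2 bb → 2 B_ : 2 bb (out of 4)
Genotype classes (out of 4 × 4 = 16): E_B_ = 3×2 = 6; E_bb = 3×2 = 6; eeB_ = 1×2 = 2; eebb = 1×2 = 2
Apply the phenotype rules: E_B_ (6) → black; E_bb (6) → chocolate; eeB_ (2) + eebb (2) → yellow
Phenotype counts (out of 16): 6 black, 6 chocolate, 4 yellow
black: 6 out of 16 → fraction 3/8
Expected count = 3/8 × 1152 = 432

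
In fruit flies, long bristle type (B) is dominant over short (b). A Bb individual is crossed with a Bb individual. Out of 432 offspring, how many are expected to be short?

Punnett square for Bb × Bb:
Offspring genotypes: 1 BB, 2 Bb, 1 bb
long: 3, short: 1
short: 1 out of 4 → fraction 1/4
Expected count = 1/4 × 432 = 108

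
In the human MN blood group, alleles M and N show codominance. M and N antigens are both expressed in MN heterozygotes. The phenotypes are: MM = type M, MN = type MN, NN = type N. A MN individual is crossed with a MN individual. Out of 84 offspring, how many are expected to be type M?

Punnett square for MN × MN:
Offspring genotypes: 1 MM, 2 MN, 1 NN
Phenotype counts: 1 type M, 2 type MN, 1 type N
type M: 1 out of 4 → fraction 1/4
Expected count = 1/4 × 84 = 21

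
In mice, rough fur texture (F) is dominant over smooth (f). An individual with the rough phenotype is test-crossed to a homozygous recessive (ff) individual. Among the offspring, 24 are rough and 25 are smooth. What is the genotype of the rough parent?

Test cross: ? × ff
Offspring: 24 rough, 25 smooth — approximately 1:1.
A 1:1 ratio in a test cross indicates the unknown parent is heterozygous (Ff).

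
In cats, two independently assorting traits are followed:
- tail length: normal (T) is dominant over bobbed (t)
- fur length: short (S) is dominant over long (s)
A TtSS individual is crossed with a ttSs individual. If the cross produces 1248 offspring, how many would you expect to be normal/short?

Dihybrid cross TtSS × ttSs — consider each gene separately:
tail length: Tt × tt → 2 Tt, 2 tt → 2 T_ : 2 tt (out of 4)
fur length: SS × Ss → 2 SS, 2 Ss → 4 S_ (out of 4)
Combine (counts out of 4 × 4 = 16): normal/short (T_S_) = 2×4 = 8; bobbed/short (ttS_) = 2×4 = 8
Phenotype counts (out of 16): 8 normal/short, 8 bobbed/short
normal/short: 8 out of 16 → fraction 1/2
Expected count = 1/2 × 1248 = 624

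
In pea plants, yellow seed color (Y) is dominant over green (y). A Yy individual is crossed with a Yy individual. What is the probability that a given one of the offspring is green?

Punnett square for Yy × Yy:
Offspring genotypes: 1 YY, 2 Yy, 1 yy
yellow: 3, green: 1
green: 1 out of 4
Probability: 1/4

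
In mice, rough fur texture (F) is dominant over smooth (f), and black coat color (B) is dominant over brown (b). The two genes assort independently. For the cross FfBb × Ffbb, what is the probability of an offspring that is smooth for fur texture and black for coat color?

Dihybrid cross FfBb × Ffbb — consider each gene separately:
fur texture: Ff × Ff → 1 FF, 2 Ff, 1 ff → 3 F_ : 1 ff (out of 4)
coat color: Bb × bb → 2 Bb, 2 bb → 2 B_ : 2 bb (out of 4)
Looking for: smooth (ff) and black (B_)
P(smooth) = 1/4, P(black) = 2/4
P(both) = 1/4 × 2/4 = 2/16 = 1/8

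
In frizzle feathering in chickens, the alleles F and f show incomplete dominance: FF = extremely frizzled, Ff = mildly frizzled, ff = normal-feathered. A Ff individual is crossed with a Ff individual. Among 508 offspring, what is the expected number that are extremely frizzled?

Punnett square for Ff × Ff:
Offspring genotypes: 1 FF, 2 Ff, 1 ff
Phenotype counts: 1 extremely frizzled, 2 mildly frizzled, 1 normal-feathered
extremely frizzled: 1 out of 4 → fraction 1/4
Expected count = 1/4 × 508 = 127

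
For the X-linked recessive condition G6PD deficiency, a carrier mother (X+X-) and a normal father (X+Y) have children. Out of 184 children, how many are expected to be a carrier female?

Cross: X+X- × X+Y
Offspring: 1 X+X+, 1 X+Y, 1 X+X-, 1 X-Y
Probability of a carrier female: 1/4
Expected count = 1/4 × 184 = 46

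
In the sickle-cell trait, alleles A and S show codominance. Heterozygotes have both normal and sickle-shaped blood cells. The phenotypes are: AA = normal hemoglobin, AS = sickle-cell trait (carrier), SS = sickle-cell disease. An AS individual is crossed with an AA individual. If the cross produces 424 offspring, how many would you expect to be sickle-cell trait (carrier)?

Punnett square for AS × AA:
Offspring genotypes: 2 AA, 2 AS
Phenotype counts: 2 normal hemoglobin, 2 sickle-cell trait (carrier)
sickle-cell trait (carrier): 2 out of 4 → fraction 1/2
Expected count = 1/2 × 424 = 212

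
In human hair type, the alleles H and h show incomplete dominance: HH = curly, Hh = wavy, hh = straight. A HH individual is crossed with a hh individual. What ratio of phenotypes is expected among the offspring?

Punnett square for HH × hh:
Offspring genotypes: 4 Hh
Phenotype counts: 4 wavy
Ratio: all wavy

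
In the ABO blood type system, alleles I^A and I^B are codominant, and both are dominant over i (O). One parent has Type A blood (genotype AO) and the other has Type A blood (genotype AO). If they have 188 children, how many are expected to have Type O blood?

Cross: AO × AO
Possible offspring genotypes: 1 AA, 2 AO, 1 OO
Blood type counts: 3 Type A, 1 Type O
Probability of Type O: 1/4
Expected count = 1/4 × 188 = 47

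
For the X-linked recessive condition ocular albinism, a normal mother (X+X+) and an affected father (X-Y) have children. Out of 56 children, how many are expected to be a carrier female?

Cross: X+X+ × X-Y
Offspring: 2 X+X-, 2 X+Y
Probability of a carrier female: 2/4 = 1/2
Expected count = 1/2 × 56 = 28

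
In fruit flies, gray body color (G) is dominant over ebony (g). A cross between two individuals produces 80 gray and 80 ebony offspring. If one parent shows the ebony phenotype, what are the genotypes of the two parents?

Observed offspring: 80 gray, 80 ebony
The observed ratio simplifies to 1:1. One parent shows ebony, so its genotype must be gg. A 1:1 offspring split requires the other parent to be heterozygous (Gg).
Parent genotypes: gg × Gg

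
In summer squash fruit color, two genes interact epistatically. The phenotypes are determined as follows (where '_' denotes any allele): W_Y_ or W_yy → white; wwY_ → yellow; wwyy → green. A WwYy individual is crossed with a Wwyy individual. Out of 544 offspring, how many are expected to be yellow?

Cross: WwYy × Wwyy — consider each gene separately:
W gene: Ww × Ww → 1 WW, 2 Ww, 1 ww → 3 W_ : 1 ww (out of 4)
Y gene: Yy × yy → 2 Yy, 2 yy → 2 Y_ : 2 yy (out of 4)
Genotype classes (out of 4 × 4 = 16): W_Y_ = 3×2 = 6; W_yy = 3×2 = 6; wwY_ = 1×2 = 2; wwyy = 1×2 = 2
Apply the phenotype rules: W_Y_ (6) + W_yy (6) → white; wwY_ (2) → yellow; wwyy (2) → green
Phenotype counts (out of 16): 12 white, 2 yellow, 2 green
yellow: 2 out of 16 → fraction 1/8
Expected count = 1/8 × 544 = 68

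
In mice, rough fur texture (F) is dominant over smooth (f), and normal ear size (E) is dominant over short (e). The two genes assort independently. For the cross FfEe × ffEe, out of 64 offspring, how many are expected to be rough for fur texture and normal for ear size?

Dihybrid cross FfEe × ffEe — consider each gene separately:
fur texture: Ff × ff → 2 Ff, 2 ff → 2 F_ : 2 ff (out of 4)
ear size: Ee × Ee → 1 EE, 2 Ee, 1 ee → 3 E_ : 1 ee (out of 4)
Looking for: rough (F_) and normal (E_)
P(rough) = 2/4, P(normal) = 3/4
P(both) = 2/4 × 3/4 = 6/16 = 3/8
Expected count = 3/8 × 64 = 24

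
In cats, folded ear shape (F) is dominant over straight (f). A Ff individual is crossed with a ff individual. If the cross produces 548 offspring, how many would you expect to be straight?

Punnett square for Ff × ff:
Offspring genotypes: 2 Ff, 2 ff
folded: 2, straight: 2
straight: 2 out of 4 → fraction 1/2
Expected count = 1/2 × 548 = 274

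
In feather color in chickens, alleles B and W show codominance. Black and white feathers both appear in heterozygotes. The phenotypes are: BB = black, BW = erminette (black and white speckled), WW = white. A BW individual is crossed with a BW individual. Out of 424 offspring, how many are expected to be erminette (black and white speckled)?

Punnett square for BW × BW:
Offspring genotypes: 1 BB, 2 BW, 1 WW
Phenotype counts: 1 black, 2 erminette (black and white speckled), 1 white
erminette (black and white speckled): 2 out of 4 → fraction 1/2
Expected count = 1/2 × 424 = 212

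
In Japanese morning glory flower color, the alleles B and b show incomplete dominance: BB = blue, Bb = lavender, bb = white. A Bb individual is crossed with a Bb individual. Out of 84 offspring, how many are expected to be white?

Punnett square for Bb × Bb:
Offspring genotypes: 1 BB, 2 Bb, 1 bb
Phenotype counts: 1 blue, 2 lavender, 1 white
white: 1 out of 4 → fraction 1/4
Expected count = 1/4 × 84 = 21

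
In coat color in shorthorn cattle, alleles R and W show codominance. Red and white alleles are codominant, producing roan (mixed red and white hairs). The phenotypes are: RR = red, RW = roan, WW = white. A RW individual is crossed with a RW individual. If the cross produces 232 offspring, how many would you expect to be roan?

Punnett square for RW × RW:
Offspring genotypes: 1 RR, 2 RW, 1 WW
Phenotype counts: 1 red, 2 roan, 1 white
roan: 2 out of 4 → fraction 1/2
Expected count = 1/2 × 232 = 116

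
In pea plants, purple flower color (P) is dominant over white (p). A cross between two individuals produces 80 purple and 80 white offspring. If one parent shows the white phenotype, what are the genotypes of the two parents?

Observed offspring: 80 purple, 80 white
The observed ratio simplifies to 1:1. One parent shows white, so its genotype must be pp. A 1:1 offspring split requires the other parent to be heterozygous (Pp).
Parent genotypes: pp × Pp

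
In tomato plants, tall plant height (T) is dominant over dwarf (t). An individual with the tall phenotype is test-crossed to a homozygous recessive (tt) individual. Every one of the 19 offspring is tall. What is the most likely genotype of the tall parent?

Test cross: ? × tt
All offspring are tall.
If the unknown parent were heterozygous (Tt), about half of 19 offspring would be dwarf; none are. The unknown parent is most likely homozygous dominant (TT).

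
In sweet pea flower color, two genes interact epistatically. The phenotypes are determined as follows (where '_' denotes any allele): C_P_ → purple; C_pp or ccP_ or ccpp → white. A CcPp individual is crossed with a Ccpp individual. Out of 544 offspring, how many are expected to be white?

Cross: CcPp × Ccpp — consider each gene separately:
C gene: Cc × Cc → 1 CC, 2 Cc, 1 cc → 3 C_ : 1 cc (out of 4)
P gene: Pp × pp → 2 Pp, 2 pp → 2 P_ : 2 pp (out of 4)
Genotype classes (out of 4 × 4 = 16): C_P_ = 3×2 = 6; C_pp = 3×2 = 6; ccP_ = 1×2 = 2; ccpp = 1×2 = 2
Apply the phenotype rules: C_P_ (6) → purple; C_pp (6) + ccP_ (2) + ccpp (2) → white
Phenotype counts (out of 16): 6 purple, 10 white
white: 10 out of 16 → fraction 5/8
Expected count = 5/8 × 544 = 340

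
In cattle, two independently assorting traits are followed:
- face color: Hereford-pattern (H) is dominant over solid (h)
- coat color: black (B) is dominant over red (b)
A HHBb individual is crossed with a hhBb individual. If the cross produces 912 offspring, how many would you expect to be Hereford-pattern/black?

Dihybrid cross HHBb × hhBb — consider each gene separately:
face color: HH × hh → 4 Hh → 4 H_ (out of 4)
coat color: Bb × Bb → 1 BB, 2 Bb, 1 bb → 3 B_ : 1 bb (out of 4)
Combine (counts out of 4 × 4 = 16): Hereford-pattern/black (H_B_) = 4×3 = 12; Hereford-pattern/red (H_bb) = 4×1 = 4
Phenotype counts (out of 16): 12 Hereford-pattern/black, 4 Hereford-pattern/red
Hereford-pattern/black: 12 out of 16 → fraction 3/4
Expected count = 3/4 × 912 = 684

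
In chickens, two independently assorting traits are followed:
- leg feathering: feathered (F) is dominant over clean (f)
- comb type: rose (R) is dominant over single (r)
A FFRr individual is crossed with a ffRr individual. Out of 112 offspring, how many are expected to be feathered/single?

Dihybrid cross FFRr × ffRr — consider each gene separately:
leg feathering: FF × ff → 4 Ff → 4 F_ (out of 4)
comb type: Rr × Rr → 1 RR, 2 Rr, 1 rr → 3 R_ : 1 rr (out of 4)
Combine (counts out of 4 × 4 = 16): feathered/rose (F_R_) = 4×3 = 12; feathered/single (F_rr) = 4×1 = 4
Phenotype counts (out of 16): 12 feathered/rose, 4 feathered/single
feathered/single: 4 out of 16 → fraction 1/4
Expected count = 1/4 × 112 = 28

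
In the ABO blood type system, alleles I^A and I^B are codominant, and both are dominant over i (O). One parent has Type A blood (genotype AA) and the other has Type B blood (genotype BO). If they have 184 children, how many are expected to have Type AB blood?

Cross: AA × BO
Possible offspring genotypes: 2 AB, 2 AO
Blood type counts: 2 Type AB, 2 Type A
Probability of Type AB: 2/4 = 1/2
Expected count = 1/2 × 184 = 92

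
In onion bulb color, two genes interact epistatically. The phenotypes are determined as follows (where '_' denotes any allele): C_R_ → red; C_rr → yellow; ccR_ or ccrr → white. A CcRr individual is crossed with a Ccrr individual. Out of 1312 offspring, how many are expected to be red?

Cross: CcRr × Ccrr — consider each gene separately:
C gene: Cc × Cc → 1 CC, 2 Cc, 1 cc → 3 C_ : 1 cc (out of 4)
R gene: Rr × rr → 2 Rr, 2 rr → 2 R_ : 2 rr (out of 4)
Genotype classes (out of 4 × 4 = 16): C_R_ = 3×2 = 6; C_rr = 3×2 = 6; ccR_ = 1×2 = 2; ccrr = 1×2 = 2
Apply the phenotype rules: C_R_ (6) → red; C_rr (6) → yellow; ccR_ (2) + ccrr (2) → white
Phenotype counts (out of 16): 6 red, 6 yellow, 4 white
red: 6 out of 16 → fraction 3/8
Expected count = 3/8 × 1312 = 492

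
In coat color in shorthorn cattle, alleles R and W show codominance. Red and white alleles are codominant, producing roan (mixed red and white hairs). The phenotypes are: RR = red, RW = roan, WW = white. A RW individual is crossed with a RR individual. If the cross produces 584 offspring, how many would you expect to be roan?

Punnett square for RW × RR:
Offspring genotypes: 2 RR, 2 RW
Phenotype counts: 2 red, 2 roan
roan: 2 out of 4 → fraction 1/2
Expected count = 1/2 × 584 = 292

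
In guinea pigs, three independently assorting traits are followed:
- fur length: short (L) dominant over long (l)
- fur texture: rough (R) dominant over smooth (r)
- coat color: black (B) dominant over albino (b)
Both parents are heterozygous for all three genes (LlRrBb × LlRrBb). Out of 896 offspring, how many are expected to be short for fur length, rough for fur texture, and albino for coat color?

Trihybrid cross: LlRrBb × LlRrBb
Each trait segregates independently with a 3:1 phenotypic ratio, so each gene contributes 3/4 (dominant) or 1/4 (recessive).
Target: short (fur length), rough (fur texture), albino (coat color)
Probability = product of independent per-trait probabilities
= 3/4 × 3/4 × 1/4 = 9/64
Expected count = 9/64 × 896 = 126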